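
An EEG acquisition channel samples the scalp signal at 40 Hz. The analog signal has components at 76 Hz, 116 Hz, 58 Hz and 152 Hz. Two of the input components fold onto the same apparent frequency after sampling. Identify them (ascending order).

fs/2 = 20 Hz.
76 Hz mod fs = 36 Hz.
36 Hz > fs/2 = 20 Hz, folds to fs − 36 Hz = 4 Hz.
116 Hz mod fs = 36 Hz.
36 Hz > fs/2 = 20 Hz, folds to fs − 36 Hz = 4 Hz.
58 Hz mod fs = 18 Hz.
18 Hz ≤ fs/2 = 20 Hz, appears at 18 Hz.
152 Hz mod fs = 32 Hz.
32 Hz > fs/2 = 20 Hz, folds to fs − 32 Hz = 8 Hz.
76 Hz and 116 Hz both map to 4 Hz.

76 Hz, 116 Hz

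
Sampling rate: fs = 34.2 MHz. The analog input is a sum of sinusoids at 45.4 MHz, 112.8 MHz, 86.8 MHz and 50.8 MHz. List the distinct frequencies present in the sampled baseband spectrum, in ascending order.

10.2 MHz, 11.2 MHz, 15.8 MHz, 16.6 MHz

fs/2 = 17.1 MHz.
45.4 MHz mod fs = 11.2 MHz.
11.2 MHz ≤ fs/2 = 17.1 MHz, appears at 11.2 MHz.
112.8 MHz mod fs = 10.2 MHz.
10.2 MHz ≤ fs/2 = 17.1 MHz, appears at 10.2 MHz.
86.8 MHz mod fs = 18.4 MHz.
18.4 MHz > fs/2 = 17.1 MHz, folds to fs − 18.4 MHz = 15.8 MHz.
50.8 MHz mod fs = 16.6 MHz.
16.6 MHz ≤ fs/2 = 17.1 MHz, appears at 16.6 MHz.
Distinct values: {10.2 MHz, 11.2 MHz, 15.8 MHz, 16.6 MHz}.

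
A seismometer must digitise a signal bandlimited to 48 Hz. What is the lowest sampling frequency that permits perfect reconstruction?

Nyquist rate = 2 × 48 Hz = 96 Hz.

96 Hz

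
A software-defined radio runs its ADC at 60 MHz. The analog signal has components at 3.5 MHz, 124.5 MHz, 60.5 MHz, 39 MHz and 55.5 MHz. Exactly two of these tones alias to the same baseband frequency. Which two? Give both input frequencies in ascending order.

55.5 MHz, 124.5 MHz

fs/2 = 30 MHz.
3.5 MHz ≤ fs/2 = 30 MHz, passes unchanged.
124.5 MHz mod fs = 4.5 MHz.
4.5 MHz ≤ fs/2 = 30 MHz, appears at 4.5 MHz.
60.5 MHz mod fs = 0.5 MHz.
0.5 MHz ≤ fs/2 = 30 MHz, appears at 0.5 MHz.
39 MHz > fs/2 = 30 MHz, folds to fs − 39 MHz = 21 MHz.
55.5 MHz > fs/2 = 30 MHz, folds to fs − 55.5 MHz = 4.5 MHz.
55.5 MHz and 124.5 MHz both map to 4.5 MHz.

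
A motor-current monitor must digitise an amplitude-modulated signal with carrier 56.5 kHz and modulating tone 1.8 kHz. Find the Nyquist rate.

AM sidebands sit at fc ± fm = 54.7 kHz and 58.3 kHz.
Highest-frequency component: 58.3 kHz.
Nyquist rate = 2 × 58.3 kHz = 116.6 kHz.

116.6 kHz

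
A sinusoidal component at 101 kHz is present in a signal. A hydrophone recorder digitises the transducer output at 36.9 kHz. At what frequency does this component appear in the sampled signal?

9.7 kHz

101 kHz mod fs = 27.2 kHz.
27.2 kHz > fs/2 = 18.45 kHz, folds to fs − 27.2 kHz = 9.7 kHz.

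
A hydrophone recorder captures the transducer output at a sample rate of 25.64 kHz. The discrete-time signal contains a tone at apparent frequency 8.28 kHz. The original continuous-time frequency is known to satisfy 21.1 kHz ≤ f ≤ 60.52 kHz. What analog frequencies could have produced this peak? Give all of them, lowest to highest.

Frequencies that alias to 8.28 kHz are k·fs ± 8.28 kHz for integer k ≥ 0.
k=0: 8.28 kHz.
k=1: 17.36 kHz, 33.92 kHz.
k=2: 43 kHz, 59.56 kHz.
k=3: 68.64 kHz, 85.2 kHz.
Within [21.1 kHz, 60.52 kHz]: 33.92 kHz, 43 kHz, 59.56 kHz.

33.92 kHz, 43 kHz, 59.56 kHz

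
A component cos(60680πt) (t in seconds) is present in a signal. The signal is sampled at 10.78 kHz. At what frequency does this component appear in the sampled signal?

2 kHz

ω = 60680π rad/s → f = ω/(2π) = 30340 Hz = 30.34 kHz.
30.34 kHz mod fs = 8.78 kHz.
8.78 kHz > fs/2 = 5.39 kHz, folds to fs − 8.78 kHz = 2 kHz.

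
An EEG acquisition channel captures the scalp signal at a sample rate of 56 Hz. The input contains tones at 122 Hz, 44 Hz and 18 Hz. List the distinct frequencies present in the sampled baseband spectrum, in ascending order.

10 Hz, 12 Hz, 18 Hz

fs/2 = 28 Hz.
122 Hz mod fs = 10 Hz.
10 Hz ≤ fs/2 = 28 Hz, appears at 10 Hz.
44 Hz > fs/2 = 28 Hz, folds to fs − 44 Hz = 12 Hz.
18 Hz ≤ fs/2 = 28 Hz, passes unchanged.
Distinct values: {10 Hz, 12 Hz, 18 Hz}.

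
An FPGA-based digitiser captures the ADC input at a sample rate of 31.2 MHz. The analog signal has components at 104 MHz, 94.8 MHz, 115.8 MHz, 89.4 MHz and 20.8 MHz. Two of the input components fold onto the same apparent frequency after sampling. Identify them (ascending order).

fs/2 = 15.6 MHz.
104 MHz mod fs = 10.4 MHz.
10.4 MHz ≤ fs/2 = 15.6 MHz, appears at 10.4 MHz.
94.8 MHz mod fs = 1.2 MHz.
1.2 MHz ≤ fs/2 = 15.6 MHz, appears at 1.2 MHz.
115.8 MHz mod fs = 22.2 MHz.
22.2 MHz > fs/2 = 15.6 MHz, folds to fs − 22.2 MHz = 9 MHz.
89.4 MHz mod fs = 27 MHz.
27 MHz > fs/2 = 15.6 MHz, folds to fs − 27 MHz = 4.2 MHz.
20.8 MHz > fs/2 = 15.6 MHz, folds to fs − 20.8 MHz = 10.4 MHz.
20.8 MHz and 104 MHz both map to 10.4 MHz.

20.8 MHz, 104 MHz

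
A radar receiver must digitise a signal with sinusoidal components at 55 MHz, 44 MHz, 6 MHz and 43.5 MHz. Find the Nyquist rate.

110 MHz

Highest-frequency component: 55 MHz.
Nyquist rate = 2 × 55 MHz = 110 MHz.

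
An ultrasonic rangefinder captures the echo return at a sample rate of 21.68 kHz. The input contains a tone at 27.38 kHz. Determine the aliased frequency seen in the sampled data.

27.38 kHz mod fs = 5.7 kHz.
5.7 kHz ≤ fs/2 = 10.84 kHz, appears at 5.7 kHz.

5.7 kHz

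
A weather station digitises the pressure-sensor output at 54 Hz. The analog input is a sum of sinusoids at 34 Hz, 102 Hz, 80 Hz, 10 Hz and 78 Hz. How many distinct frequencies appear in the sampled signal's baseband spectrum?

fs/2 = 27 Hz.
34 Hz > fs/2 = 27 Hz, folds to fs − 34 Hz = 20 Hz.
102 Hz mod fs = 48 Hz.
48 Hz > fs/2 = 27 Hz, folds to fs − 48 Hz = 6 Hz.
80 Hz mod fs = 26 Hz.
26 Hz ≤ fs/2 = 27 Hz, appears at 26 Hz.
10 Hz ≤ fs/2 = 27 Hz, passes unchanged.
78 Hz mod fs = 24 Hz.
24 Hz ≤ fs/2 = 27 Hz, appears at 24 Hz.
Distinct values: {6 Hz, 10 Hz, 20 Hz, 24 Hz, 26 Hz} → 5.

5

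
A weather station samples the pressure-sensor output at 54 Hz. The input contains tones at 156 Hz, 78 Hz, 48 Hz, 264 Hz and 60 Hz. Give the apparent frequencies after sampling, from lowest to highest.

6 Hz, 24 Hz

fs/2 = 27 Hz.
156 Hz mod fs = 48 Hz.
48 Hz > fs/2 = 27 Hz, folds to fs − 48 Hz = 6 Hz.
78 Hz mod fs = 24 Hz.
24 Hz ≤ fs/2 = 27 Hz, appears at 24 Hz.
48 Hz > fs/2 = 27 Hz, folds to fs − 48 Hz = 6 Hz.
264 Hz mod fs = 48 Hz.
48 Hz > fs/2 = 27 Hz, folds to fs − 48 Hz = 6 Hz.
60 Hz mod fs = 6 Hz.
6 Hz ≤ fs/2 = 27 Hz, appears at 6 Hz.
Distinct values: {6 Hz, 24 Hz}.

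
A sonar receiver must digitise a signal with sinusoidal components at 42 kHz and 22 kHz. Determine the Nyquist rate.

Highest-frequency component: 42 kHz.
Nyquist rate = 2 × 42 kHz = 84 kHz.

84 kHz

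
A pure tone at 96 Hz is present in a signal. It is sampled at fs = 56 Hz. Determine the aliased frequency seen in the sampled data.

96 Hz mod fs = 40 Hz.
40 Hz > fs/2 = 28 Hz, folds to fs − 40 Hz = 16 Hz.

16 Hz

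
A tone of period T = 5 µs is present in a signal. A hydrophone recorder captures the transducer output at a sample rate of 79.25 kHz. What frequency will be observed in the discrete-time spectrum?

37.75 kHz

T = 5 µs → f = 1/T = 200 kHz.
200 kHz mod fs = 41.5 kHz.
41.5 kHz > fs/2 = 39.625 kHz, folds to fs − 41.5 kHz = 37.75 kHz.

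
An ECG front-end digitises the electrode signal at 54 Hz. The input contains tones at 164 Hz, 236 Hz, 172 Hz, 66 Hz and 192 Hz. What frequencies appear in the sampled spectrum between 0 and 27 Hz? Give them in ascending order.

2 Hz, 10 Hz, 12 Hz, 20 Hz, 24 Hz

fs/2 = 27 Hz.
164 Hz mod fs = 2 Hz.
2 Hz ≤ fs/2 = 27 Hz, appears at 2 Hz.
236 Hz mod fs = 20 Hz.
20 Hz ≤ fs/2 = 27 Hz, appears at 20 Hz.
172 Hz mod fs = 10 Hz.
10 Hz ≤ fs/2 = 27 Hz, appears at 10 Hz.
66 Hz mod fs = 12 Hz.
12 Hz ≤ fs/2 = 27 Hz, appears at 12 Hz.
192 Hz mod fs = 30 Hz.
30 Hz > fs/2 = 27 Hz, folds to fs − 30 Hz = 24 Hz.
Distinct values: {2 Hz, 10 Hz, 12 Hz, 20 Hz, 24 Hz}.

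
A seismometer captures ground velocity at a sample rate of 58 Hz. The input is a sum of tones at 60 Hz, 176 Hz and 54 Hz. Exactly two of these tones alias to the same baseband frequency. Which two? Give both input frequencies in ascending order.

fs/2 = 29 Hz.
60 Hz mod fs = 2 Hz.
2 Hz ≤ fs/2 = 29 Hz, appears at 2 Hz.
176 Hz mod fs = 2 Hz.
2 Hz ≤ fs/2 = 29 Hz, appears at 2 Hz.
54 Hz > fs/2 = 29 Hz, folds to fs − 54 Hz = 4 Hz.
60 Hz and 176 Hz both map to 2 Hz.

60 Hz, 176 Hz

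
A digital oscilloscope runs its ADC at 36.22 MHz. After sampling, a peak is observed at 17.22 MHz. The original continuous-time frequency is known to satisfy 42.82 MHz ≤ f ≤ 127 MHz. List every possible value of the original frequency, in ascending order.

53.44 MHz, 55.22 MHz, 89.66 MHz, 91.44 MHz, 125.88 MHz

Frequencies that alias to 17.22 MHz are k·fs ± 17.22 MHz for integer k ≥ 0.
k=0: 17.22 MHz.
k=1: 19 MHz, 53.44 MHz.
k=2: 55.22 MHz, 89.66 MHz.
k=3: 91.44 MHz, 125.88 MHz.
k=4: 127.66 MHz, 162.1 MHz.
Within [42.82 MHz, 127 MHz]: 53.44 MHz, 55.22 MHz, 89.66 MHz, 91.44 MHz, 125.88 MHz.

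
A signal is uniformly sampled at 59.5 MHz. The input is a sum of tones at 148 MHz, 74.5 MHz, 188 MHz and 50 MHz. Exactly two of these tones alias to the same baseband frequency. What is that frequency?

9.5 MHz

fs/2 = 29.75 MHz.
148 MHz mod fs = 29 MHz.
29 MHz ≤ fs/2 = 29.75 MHz, appears at 29 MHz.
74.5 MHz mod fs = 15 MHz.
15 MHz ≤ fs/2 = 29.75 MHz, appears at 15 MHz.
188 MHz mod fs = 9.5 MHz.
9.5 MHz ≤ fs/2 = 29.75 MHz, appears at 9.5 MHz.
50 MHz > fs/2 = 29.75 MHz, folds to fs − 50 MHz = 9.5 MHz.
50 MHz and 188 MHz both map to 9.5 MHz.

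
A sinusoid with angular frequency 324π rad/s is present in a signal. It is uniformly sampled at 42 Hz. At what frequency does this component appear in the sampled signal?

ω = 324π rad/s → f = ω/(2π) = 162 Hz.
162 Hz mod fs = 36 Hz.
36 Hz > fs/2 = 21 Hz, folds to fs − 36 Hz = 6 Hz.

6 Hz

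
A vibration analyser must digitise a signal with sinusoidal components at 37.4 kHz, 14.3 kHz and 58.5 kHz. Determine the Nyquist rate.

Highest-frequency component: 58.5 kHz.
Nyquist rate = 2 × 58.5 kHz = 117 kHz.

117 kHz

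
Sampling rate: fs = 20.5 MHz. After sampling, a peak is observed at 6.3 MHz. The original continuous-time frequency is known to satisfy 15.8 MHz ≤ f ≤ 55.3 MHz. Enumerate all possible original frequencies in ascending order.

26.8 MHz, 34.7 MHz, 47.3 MHz, 55.2 MHz

Frequencies that alias to 6.3 MHz are k·fs ± 6.3 MHz for integer k ≥ 0.
k=0: 6.3 MHz.
k=1: 14.2 MHz, 26.8 MHz.
k=2: 34.7 MHz, 47.3 MHz.
k=3: 55.2 MHz, 67.8 MHz.
k=4: 75.7 MHz, 88.3 MHz.
Within [15.8 MHz, 55.3 MHz]: 26.8 MHz, 34.7 MHz, 47.3 MHz, 55.2 MHz.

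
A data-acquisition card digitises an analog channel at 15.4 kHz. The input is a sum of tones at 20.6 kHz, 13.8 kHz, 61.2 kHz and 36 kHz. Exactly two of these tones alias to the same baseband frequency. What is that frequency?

fs/2 = 7.7 kHz.
20.6 kHz mod fs = 5.2 kHz.
5.2 kHz ≤ fs/2 = 7.7 kHz, appears at 5.2 kHz.
13.8 kHz > fs/2 = 7.7 kHz, folds to fs − 13.8 kHz = 1.6 kHz.
61.2 kHz mod fs = 15 kHz.
15 kHz > fs/2 = 7.7 kHz, folds to fs − 15 kHz = 0.4 kHz.
36 kHz mod fs = 5.2 kHz.
5.2 kHz ≤ fs/2 = 7.7 kHz, appears at 5.2 kHz.
20.6 kHz and 36 kHz both map to 5.2 kHz.

5.2 kHz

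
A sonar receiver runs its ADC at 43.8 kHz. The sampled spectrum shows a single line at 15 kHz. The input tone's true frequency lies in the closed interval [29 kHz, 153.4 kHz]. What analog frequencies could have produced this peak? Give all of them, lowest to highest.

58.8 kHz, 72.6 kHz, 102.6 kHz, 116.4 kHz, 146.4 kHz

Frequencies that alias to 15 kHz are k·fs ± 15 kHz for integer k ≥ 0.
k=0: 15 kHz.
k=1: 28.8 kHz, 58.8 kHz.
k=2: 72.6 kHz, 102.6 kHz.
k=3: 116.4 kHz, 146.4 kHz.
k=4: 160.2 kHz, 190.2 kHz.
Within [29 kHz, 153.4 kHz]: 58.8 kHz, 72.6 kHz, 102.6 kHz, 116.4 kHz, 146.4 kHz.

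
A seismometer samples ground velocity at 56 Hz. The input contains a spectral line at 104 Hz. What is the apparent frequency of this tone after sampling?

104 Hz mod fs = 48 Hz.
48 Hz > fs/2 = 28 Hz, folds to fs − 48 Hz = 8 Hz.

8 Hz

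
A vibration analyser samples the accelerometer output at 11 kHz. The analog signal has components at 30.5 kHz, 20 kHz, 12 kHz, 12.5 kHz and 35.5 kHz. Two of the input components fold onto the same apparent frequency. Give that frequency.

fs/2 = 5.5 kHz.
30.5 kHz mod fs = 8.5 kHz.
8.5 kHz > fs/2 = 5.5 kHz, folds to fs − 8.5 kHz = 2.5 kHz.
20 kHz mod fs = 9 kHz.
9 kHz > fs/2 = 5.5 kHz, folds to fs − 9 kHz = 2 kHz.
12 kHz mod fs = 1 kHz.
1 kHz ≤ fs/2 = 5.5 kHz, appears at 1 kHz.
12.5 kHz mod fs = 1.5 kHz.
1.5 kHz ≤ fs/2 = 5.5 kHz, appears at 1.5 kHz.
35.5 kHz mod fs = 2.5 kHz.
2.5 kHz ≤ fs/2 = 5.5 kHz, appears at 2.5 kHz.
30.5 kHz and 35.5 kHz both map to 2.5 kHz.

2.5 kHz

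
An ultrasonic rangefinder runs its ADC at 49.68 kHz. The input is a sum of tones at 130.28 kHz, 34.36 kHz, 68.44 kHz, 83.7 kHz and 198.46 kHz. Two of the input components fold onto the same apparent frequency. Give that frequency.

fs/2 = 24.84 kHz.
130.28 kHz mod fs = 30.92 kHz.
30.92 kHz > fs/2 = 24.84 kHz, folds to fs − 30.92 kHz = 18.76 kHz.
34.36 kHz > fs/2 = 24.84 kHz, folds to fs − 34.36 kHz = 15.32 kHz.
68.44 kHz mod fs = 18.76 kHz.
18.76 kHz ≤ fs/2 = 24.84 kHz, appears at 18.76 kHz.
83.7 kHz mod fs = 34.02 kHz.
34.02 kHz > fs/2 = 24.84 kHz, folds to fs − 34.02 kHz = 15.66 kHz.
198.46 kHz mod fs = 49.42 kHz.
49.42 kHz > fs/2 = 24.84 kHz, folds to fs − 49.42 kHz = 0.26 kHz.
68.44 kHz and 130.28 kHz both map to 18.76 kHz.

18.76 kHz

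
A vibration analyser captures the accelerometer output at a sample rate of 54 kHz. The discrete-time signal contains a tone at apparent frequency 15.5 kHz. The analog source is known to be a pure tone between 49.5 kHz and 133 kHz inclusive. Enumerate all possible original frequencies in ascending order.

69.5 kHz, 92.5 kHz, 123.5 kHz

Frequencies that alias to 15.5 kHz are k·fs ± 15.5 kHz for integer k ≥ 0.
k=0: 15.5 kHz.
k=1: 38.5 kHz, 69.5 kHz.
k=2: 92.5 kHz, 123.5 kHz.
k=3: 146.5 kHz, 177.5 kHz.
Within [49.5 kHz, 133 kHz]: 69.5 kHz, 92.5 kHz, 123.5 kHz.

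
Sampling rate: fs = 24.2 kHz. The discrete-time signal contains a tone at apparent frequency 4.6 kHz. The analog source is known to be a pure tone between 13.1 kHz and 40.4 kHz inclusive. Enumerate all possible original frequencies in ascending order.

19.6 kHz, 28.8 kHz

Frequencies that alias to 4.6 kHz are k·fs ± 4.6 kHz for integer k ≥ 0.
k=0: 4.6 kHz.
k=1: 19.6 kHz, 28.8 kHz.
k=2: 43.8 kHz, 53 kHz.
Within [13.1 kHz, 40.4 kHz]: 19.6 kHz, 28.8 kHz.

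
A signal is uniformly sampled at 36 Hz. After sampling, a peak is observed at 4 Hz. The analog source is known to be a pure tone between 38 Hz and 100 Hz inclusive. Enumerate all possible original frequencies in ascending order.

40 Hz, 68 Hz, 76 Hz

Frequencies that alias to 4 Hz are k·fs ± 4 Hz for integer k ≥ 0.
k=0: 4 Hz.
k=1: 32 Hz, 40 Hz.
k=2: 68 Hz, 76 Hz.
k=3: 104 Hz, 112 Hz.
Within [38 Hz, 100 Hz]: 40 Hz, 68 Hz, 76 Hz.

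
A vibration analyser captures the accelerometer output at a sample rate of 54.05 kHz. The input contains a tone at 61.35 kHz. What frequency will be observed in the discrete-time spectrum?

7.3 kHz

61.35 kHz mod fs = 7.3 kHz.
7.3 kHz ≤ fs/2 = 27.025 kHz, appears at 7.3 kHz.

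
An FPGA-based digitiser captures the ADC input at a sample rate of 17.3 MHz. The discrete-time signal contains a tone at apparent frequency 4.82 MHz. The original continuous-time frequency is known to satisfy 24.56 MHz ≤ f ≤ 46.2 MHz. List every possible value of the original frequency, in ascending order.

Frequencies that alias to 4.82 MHz are k·fs ± 4.82 MHz for integer k ≥ 0.
k=0: 4.82 MHz.
k=1: 12.48 MHz, 22.12 MHz.
k=2: 29.78 MHz, 39.42 MHz.
k=3: 47.08 MHz, 56.72 MHz.
Within [24.56 MHz, 46.2 MHz]: 29.78 MHz, 39.42 MHz.

29.78 MHz, 39.42 MHz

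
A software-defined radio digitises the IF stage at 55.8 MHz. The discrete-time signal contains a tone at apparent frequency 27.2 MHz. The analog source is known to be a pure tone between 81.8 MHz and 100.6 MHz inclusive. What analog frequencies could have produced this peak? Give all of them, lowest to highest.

83 MHz, 84.4 MHz

Frequencies that alias to 27.2 MHz are k·fs ± 27.2 MHz for integer k ≥ 0.
k=0: 27.2 MHz.
k=1: 28.6 MHz, 83 MHz.
k=2: 84.4 MHz, 138.8 MHz.
k=3: 140.2 MHz, 194.6 MHz.
Within [81.8 MHz, 100.6 MHz]: 83 MHz, 84.4 MHz.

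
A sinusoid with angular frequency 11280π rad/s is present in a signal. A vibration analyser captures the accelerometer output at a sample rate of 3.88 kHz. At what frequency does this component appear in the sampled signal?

1.76 kHz

ω = 11280π rad/s → f = ω/(2π) = 5640 Hz = 5.64 kHz.
5.64 kHz mod fs = 1.76 kHz.
1.76 kHz ≤ fs/2 = 1.94 kHz, appears at 1.76 kHz.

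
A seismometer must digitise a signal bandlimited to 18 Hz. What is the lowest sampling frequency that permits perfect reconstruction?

36 Hz

Nyquist rate = 2 × 18 Hz = 36 Hz.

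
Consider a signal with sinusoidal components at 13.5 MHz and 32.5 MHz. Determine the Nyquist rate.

65 MHz

Highest-frequency component: 32.5 MHz.
Nyquist rate = 2 × 32.5 MHz = 65 MHz.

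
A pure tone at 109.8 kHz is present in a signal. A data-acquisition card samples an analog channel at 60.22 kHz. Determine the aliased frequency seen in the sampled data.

109.8 kHz mod fs = 49.58 kHz.
49.58 kHz > fs/2 = 30.11 kHz, folds to fs − 49.58 kHz = 10.64 kHz.

10.64 kHz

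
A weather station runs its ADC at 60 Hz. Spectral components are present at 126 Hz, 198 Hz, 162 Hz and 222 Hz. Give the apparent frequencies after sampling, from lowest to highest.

6 Hz, 18 Hz

fs/2 = 30 Hz.
126 Hz mod fs = 6 Hz.
6 Hz ≤ fs/2 = 30 Hz, appears at 6 Hz.
198 Hz mod fs = 18 Hz.
18 Hz ≤ fs/2 = 30 Hz, appears at 18 Hz.
162 Hz mod fs = 42 Hz.
42 Hz > fs/2 = 30 Hz, folds to fs − 42 Hz = 18 Hz.
222 Hz mod fs = 42 Hz.
42 Hz > fs/2 = 30 Hz, folds to fs − 42 Hz = 18 Hz.
Distinct values: {6 Hz, 18 Hz}.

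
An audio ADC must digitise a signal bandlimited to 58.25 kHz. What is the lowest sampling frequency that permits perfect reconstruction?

Nyquist rate = 2 × 58.25 kHz = 116.5 kHz.

116.5 kHz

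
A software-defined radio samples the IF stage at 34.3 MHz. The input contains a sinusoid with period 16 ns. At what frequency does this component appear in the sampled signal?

T = 16 ns → f = 1/T = 62.5 MHz.
62.5 MHz mod fs = 28.2 MHz.
28.2 MHz > fs/2 = 17.15 MHz, folds to fs − 28.2 MHz = 6.1 MHz.

6.1 MHz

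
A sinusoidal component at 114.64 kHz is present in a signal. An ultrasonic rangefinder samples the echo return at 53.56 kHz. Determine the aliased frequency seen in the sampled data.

7.52 kHz

114.64 kHz mod fs = 7.52 kHz.
7.52 kHz ≤ fs/2 = 26.78 kHz, appears at 7.52 kHz.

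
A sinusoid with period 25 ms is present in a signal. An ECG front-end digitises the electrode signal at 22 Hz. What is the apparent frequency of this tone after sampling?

4 Hz

T = 25 ms → f = 1/T = 40 Hz.
40 Hz mod fs = 18 Hz.
18 Hz > fs/2 = 11 Hz, folds to fs − 18 Hz = 4 Hz.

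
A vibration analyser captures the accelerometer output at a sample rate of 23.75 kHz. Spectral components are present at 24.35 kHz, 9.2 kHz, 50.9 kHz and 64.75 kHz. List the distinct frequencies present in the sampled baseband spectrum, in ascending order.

fs/2 = 11.875 kHz.
24.35 kHz mod fs = 0.6 kHz.
0.6 kHz ≤ fs/2 = 11.875 kHz, appears at 0.6 kHz.
9.2 kHz ≤ fs/2 = 11.875 kHz, passes unchanged.
50.9 kHz mod fs = 3.4 kHz.
3.4 kHz ≤ fs/2 = 11.875 kHz, appears at 3.4 kHz.
64.75 kHz mod fs = 17.25 kHz.
17.25 kHz > fs/2 = 11.875 kHz, folds to fs − 17.25 kHz = 6.5 kHz.
Distinct values: {0.6 kHz, 3.4 kHz, 6.5 kHz, 9.2 kHz}.

0.6 kHz, 3.4 kHz, 6.5 kHz, 9.2 kHz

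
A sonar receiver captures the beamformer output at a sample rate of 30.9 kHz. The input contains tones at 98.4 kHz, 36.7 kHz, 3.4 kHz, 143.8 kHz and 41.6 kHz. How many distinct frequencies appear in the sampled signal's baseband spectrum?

fs/2 = 15.45 kHz.
98.4 kHz mod fs = 5.7 kHz.
5.7 kHz ≤ fs/2 = 15.45 kHz, appears at 5.7 kHz.
36.7 kHz mod fs = 5.8 kHz.
5.8 kHz ≤ fs/2 = 15.45 kHz, appears at 5.8 kHz.
3.4 kHz ≤ fs/2 = 15.45 kHz, passes unchanged.
143.8 kHz mod fs = 20.2 kHz.
20.2 kHz > fs/2 = 15.45 kHz, folds to fs − 20.2 kHz = 10.7 kHz.
41.6 kHz mod fs = 10.7 kHz.
10.7 kHz ≤ fs/2 = 15.45 kHz, appears at 10.7 kHz.
Distinct values: {3.4 kHz, 5.7 kHz, 5.8 kHz, 10.7 kHz} → 4.

4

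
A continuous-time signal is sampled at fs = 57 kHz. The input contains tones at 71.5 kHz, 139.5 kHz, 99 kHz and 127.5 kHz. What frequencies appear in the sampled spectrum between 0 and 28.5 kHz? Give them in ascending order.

fs/2 = 28.5 kHz.
71.5 kHz mod fs = 14.5 kHz.
14.5 kHz ≤ fs/2 = 28.5 kHz, appears at 14.5 kHz.
139.5 kHz mod fs = 25.5 kHz.
25.5 kHz ≤ fs/2 = 28.5 kHz, appears at 25.5 kHz.
99 kHz mod fs = 42 kHz.
42 kHz > fs/2 = 28.5 kHz, folds to fs − 42 kHz = 15 kHz.
127.5 kHz mod fs = 13.5 kHz.
13.5 kHz ≤ fs/2 = 28.5 kHz, appears at 13.5 kHz.
Distinct values: {13.5 kHz, 14.5 kHz, 15 kHz, 25.5 kHz}.

13.5 kHz, 14.5 kHz, 15 kHz, 25.5 kHz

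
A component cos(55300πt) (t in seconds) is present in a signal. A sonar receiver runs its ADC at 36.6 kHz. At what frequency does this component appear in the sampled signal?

8.95 kHz

ω = 55300π rad/s → f = ω/(2π) = 27650 Hz = 27.65 kHz.
27.65 kHz > fs/2 = 18.3 kHz, folds to fs − 27.65 kHz = 8.95 kHz.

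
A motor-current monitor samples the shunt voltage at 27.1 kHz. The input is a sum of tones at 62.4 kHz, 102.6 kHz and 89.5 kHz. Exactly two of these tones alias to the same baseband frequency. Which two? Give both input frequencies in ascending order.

fs/2 = 13.55 kHz.
62.4 kHz mod fs = 8.2 kHz.
8.2 kHz ≤ fs/2 = 13.55 kHz, appears at 8.2 kHz.
102.6 kHz mod fs = 21.3 kHz.
21.3 kHz > fs/2 = 13.55 kHz, folds to fs − 21.3 kHz = 5.8 kHz.
89.5 kHz mod fs = 8.2 kHz.
8.2 kHz ≤ fs/2 = 13.55 kHz, appears at 8.2 kHz.
62.4 kHz and 89.5 kHz both map to 8.2 kHz.

62.4 kHz, 89.5 kHz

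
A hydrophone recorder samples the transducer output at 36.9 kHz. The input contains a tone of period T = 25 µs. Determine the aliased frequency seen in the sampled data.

T = 25 µs → f = 1/T = 40 kHz.
40 kHz mod fs = 3.1 kHz.
3.1 kHz ≤ fs/2 = 18.45 kHz, appears at 3.1 kHz.

3.1 kHz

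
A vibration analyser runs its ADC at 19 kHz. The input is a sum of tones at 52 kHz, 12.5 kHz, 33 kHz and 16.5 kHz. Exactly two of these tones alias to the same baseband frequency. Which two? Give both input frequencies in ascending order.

33 kHz, 52 kHz

fs/2 = 9.5 kHz.
52 kHz mod fs = 14 kHz.
14 kHz > fs/2 = 9.5 kHz, folds to fs − 14 kHz = 5 kHz.
12.5 kHz > fs/2 = 9.5 kHz, folds to fs − 12.5 kHz = 6.5 kHz.
33 kHz mod fs = 14 kHz.
14 kHz > fs/2 = 9.5 kHz, folds to fs − 14 kHz = 5 kHz.
16.5 kHz > fs/2 = 9.5 kHz, folds to fs − 16.5 kHz = 2.5 kHz.
33 kHz and 52 kHz both map to 5 kHz.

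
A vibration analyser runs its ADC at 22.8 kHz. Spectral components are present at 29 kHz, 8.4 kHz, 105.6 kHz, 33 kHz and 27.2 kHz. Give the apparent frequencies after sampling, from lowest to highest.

4.4 kHz, 6.2 kHz, 8.4 kHz, 10.2 kHz

fs/2 = 11.4 kHz.
29 kHz mod fs = 6.2 kHz.
6.2 kHz ≤ fs/2 = 11.4 kHz, appears at 6.2 kHz.
8.4 kHz ≤ fs/2 = 11.4 kHz, passes unchanged.
105.6 kHz mod fs = 14.4 kHz.
14.4 kHz > fs/2 = 11.4 kHz, folds to fs − 14.4 kHz = 8.4 kHz.
33 kHz mod fs = 10.2 kHz.
10.2 kHz ≤ fs/2 = 11.4 kHz, appears at 10.2 kHz.
27.2 kHz mod fs = 4.4 kHz.
4.4 kHz ≤ fs/2 = 11.4 kHz, appears at 4.4 kHz.
Distinct values: {4.4 kHz, 6.2 kHz, 8.4 kHz, 10.2 kHz}.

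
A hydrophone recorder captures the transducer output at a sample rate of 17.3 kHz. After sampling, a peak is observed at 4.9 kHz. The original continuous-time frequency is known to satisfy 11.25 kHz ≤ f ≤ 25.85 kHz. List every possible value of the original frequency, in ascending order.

12.4 kHz, 22.2 kHz

Frequencies that alias to 4.9 kHz are k·fs ± 4.9 kHz for integer k ≥ 0.
k=0: 4.9 kHz.
k=1: 12.4 kHz, 22.2 kHz.
k=2: 29.7 kHz, 39.5 kHz.
Within [11.25 kHz, 25.85 kHz]: 12.4 kHz, 22.2 kHz.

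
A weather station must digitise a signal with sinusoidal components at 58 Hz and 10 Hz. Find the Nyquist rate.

Highest-frequency component: 58 Hz.
Nyquist rate = 2 × 58 Hz = 116 Hz.

116 Hz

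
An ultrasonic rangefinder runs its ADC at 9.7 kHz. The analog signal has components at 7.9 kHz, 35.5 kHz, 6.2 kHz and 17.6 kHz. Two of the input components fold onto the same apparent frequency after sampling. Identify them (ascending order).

fs/2 = 4.85 kHz.
7.9 kHz > fs/2 = 4.85 kHz, folds to fs − 7.9 kHz = 1.8 kHz.
35.5 kHz mod fs = 6.4 kHz.
6.4 kHz > fs/2 = 4.85 kHz, folds to fs − 6.4 kHz = 3.3 kHz.
6.2 kHz > fs/2 = 4.85 kHz, folds to fs − 6.2 kHz = 3.5 kHz.
17.6 kHz mod fs = 7.9 kHz.
7.9 kHz > fs/2 = 4.85 kHz, folds to fs − 7.9 kHz = 1.8 kHz.
7.9 kHz and 17.6 kHz both map to 1.8 kHz.

7.9 kHz, 17.6 kHz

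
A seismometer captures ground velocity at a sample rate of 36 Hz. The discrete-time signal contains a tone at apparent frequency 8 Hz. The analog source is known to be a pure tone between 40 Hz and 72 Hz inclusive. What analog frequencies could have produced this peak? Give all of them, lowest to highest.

Frequencies that alias to 8 Hz are k·fs ± 8 Hz for integer k ≥ 0.
k=0: 8 Hz.
k=1: 28 Hz, 44 Hz.
k=2: 64 Hz, 80 Hz.
k=3: 100 Hz, 116 Hz.
Within [40 Hz, 72 Hz]: 44 Hz, 64 Hz.

44 Hz, 64 Hz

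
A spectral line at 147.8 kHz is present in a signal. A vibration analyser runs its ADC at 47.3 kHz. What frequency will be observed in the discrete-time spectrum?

147.8 kHz mod fs = 5.9 kHz.
5.9 kHz ≤ fs/2 = 23.65 kHz, appears at 5.9 kHz.

5.9 kHz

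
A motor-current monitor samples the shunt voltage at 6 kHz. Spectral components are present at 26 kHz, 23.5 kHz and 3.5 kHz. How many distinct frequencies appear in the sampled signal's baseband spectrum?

fs/2 = 3 kHz.
26 kHz mod fs = 2 kHz.
2 kHz ≤ fs/2 = 3 kHz, appears at 2 kHz.
23.5 kHz mod fs = 5.5 kHz.
5.5 kHz > fs/2 = 3 kHz, folds to fs − 5.5 kHz = 0.5 kHz.
3.5 kHz > fs/2 = 3 kHz, folds to fs − 3.5 kHz = 2.5 kHz.
Distinct values: {0.5 kHz, 2 kHz, 2.5 kHz} → 3.

3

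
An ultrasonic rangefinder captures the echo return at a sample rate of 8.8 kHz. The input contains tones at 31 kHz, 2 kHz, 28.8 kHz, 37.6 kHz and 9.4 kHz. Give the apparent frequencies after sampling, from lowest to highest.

fs/2 = 4.4 kHz.
31 kHz mod fs = 4.6 kHz.
4.6 kHz > fs/2 = 4.4 kHz, folds to fs − 4.6 kHz = 4.2 kHz.
2 kHz ≤ fs/2 = 4.4 kHz, passes unchanged.
28.8 kHz mod fs = 2.4 kHz.
2.4 kHz ≤ fs/2 = 4.4 kHz, appears at 2.4 kHz.
37.6 kHz mod fs = 2.4 kHz.
2.4 kHz ≤ fs/2 = 4.4 kHz, appears at 2.4 kHz.
9.4 kHz mod fs = 0.6 kHz.
0.6 kHz ≤ fs/2 = 4.4 kHz, appears at 0.6 kHz.
Distinct values: {0.6 kHz, 2 kHz, 2.4 kHz, 4.2 kHz}.

0.6 kHz, 2 kHz, 2.4 kHz, 4.2 kHz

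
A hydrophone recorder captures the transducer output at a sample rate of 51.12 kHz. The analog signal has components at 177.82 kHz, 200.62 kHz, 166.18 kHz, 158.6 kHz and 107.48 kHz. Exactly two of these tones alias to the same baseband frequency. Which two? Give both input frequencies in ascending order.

107.48 kHz, 158.6 kHz

fs/2 = 25.56 kHz.
177.82 kHz mod fs = 24.46 kHz.
24.46 kHz ≤ fs/2 = 25.56 kHz, appears at 24.46 kHz.
200.62 kHz mod fs = 47.26 kHz.
47.26 kHz > fs/2 = 25.56 kHz, folds to fs − 47.26 kHz = 3.86 kHz.
166.18 kHz mod fs = 12.82 kHz.
12.82 kHz ≤ fs/2 = 25.56 kHz, appears at 12.82 kHz.
158.6 kHz mod fs = 5.24 kHz.
5.24 kHz ≤ fs/2 = 25.56 kHz, appears at 5.24 kHz.
107.48 kHz mod fs = 5.24 kHz.
5.24 kHz ≤ fs/2 = 25.56 kHz, appears at 5.24 kHz.
107.48 kHz and 158.6 kHz both map to 5.24 kHz.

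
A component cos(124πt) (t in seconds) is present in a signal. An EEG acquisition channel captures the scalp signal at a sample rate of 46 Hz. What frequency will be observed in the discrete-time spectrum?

ω = 124π rad/s → f = ω/(2π) = 62 Hz.
62 Hz mod fs = 16 Hz.
16 Hz ≤ fs/2 = 23 Hz, appears at 16 Hz.

16 Hz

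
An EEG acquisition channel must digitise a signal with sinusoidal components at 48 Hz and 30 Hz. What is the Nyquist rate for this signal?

96 Hz

Highest-frequency component: 48 Hz.
Nyquist rate = 2 × 48 Hz = 96 Hz.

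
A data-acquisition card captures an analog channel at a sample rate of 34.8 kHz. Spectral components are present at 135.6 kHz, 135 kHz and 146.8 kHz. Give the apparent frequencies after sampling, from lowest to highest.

fs/2 = 17.4 kHz.
135.6 kHz mod fs = 31.2 kHz.
31.2 kHz > fs/2 = 17.4 kHz, folds to fs − 31.2 kHz = 3.6 kHz.
135 kHz mod fs = 30.6 kHz.
30.6 kHz > fs/2 = 17.4 kHz, folds to fs − 30.6 kHz = 4.2 kHz.
146.8 kHz mod fs = 7.6 kHz.
7.6 kHz ≤ fs/2 = 17.4 kHz, appears at 7.6 kHz.
Distinct values: {3.6 kHz, 4.2 kHz, 7.6 kHz}.

3.6 kHz, 4.2 kHz, 7.6 kHz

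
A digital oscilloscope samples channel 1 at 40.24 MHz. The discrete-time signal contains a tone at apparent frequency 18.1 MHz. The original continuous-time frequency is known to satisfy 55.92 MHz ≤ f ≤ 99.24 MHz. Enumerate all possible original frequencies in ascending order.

58.34 MHz, 62.38 MHz, 98.58 MHz

Frequencies that alias to 18.1 MHz are k·fs ± 18.1 MHz for integer k ≥ 0.
k=0: 18.1 MHz.
k=1: 22.14 MHz, 58.34 MHz.
k=2: 62.38 MHz, 98.58 MHz.
k=3: 102.62 MHz, 138.82 MHz.
Within [55.92 MHz, 99.24 MHz]: 58.34 MHz, 62.38 MHz, 98.58 MHz.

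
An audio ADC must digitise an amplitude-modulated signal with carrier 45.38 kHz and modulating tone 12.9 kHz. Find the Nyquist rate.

116.56 kHz

AM sidebands sit at fc ± fm = 32.48 kHz and 58.28 kHz.
Highest-frequency component: 58.28 kHz.
Nyquist rate = 2 × 58.28 kHz = 116.56 kHz.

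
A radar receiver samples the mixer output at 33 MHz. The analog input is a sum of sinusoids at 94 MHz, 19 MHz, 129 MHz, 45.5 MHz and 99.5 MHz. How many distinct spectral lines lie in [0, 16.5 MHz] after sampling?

fs/2 = 16.5 MHz.
94 MHz mod fs = 28 MHz.
28 MHz > fs/2 = 16.5 MHz, folds to fs − 28 MHz = 5 MHz.
19 MHz > fs/2 = 16.5 MHz, folds to fs − 19 MHz = 14 MHz.
129 MHz mod fs = 30 MHz.
30 MHz > fs/2 = 16.5 MHz, folds to fs − 30 MHz = 3 MHz.
45.5 MHz mod fs = 12.5 MHz.
12.5 MHz ≤ fs/2 = 16.5 MHz, appears at 12.5 MHz.
99.5 MHz mod fs = 0.5 MHz.
0.5 MHz ≤ fs/2 = 16.5 MHz, appears at 0.5 MHz.
Distinct values: {0.5 MHz, 3 MHz, 5 MHz, 12.5 MHz, 14 MHz} → 5.

5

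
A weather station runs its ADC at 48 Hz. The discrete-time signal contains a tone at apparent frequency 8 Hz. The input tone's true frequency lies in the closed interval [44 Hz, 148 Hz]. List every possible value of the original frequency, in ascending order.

56 Hz, 88 Hz, 104 Hz, 136 Hz

Frequencies that alias to 8 Hz are k·fs ± 8 Hz for integer k ≥ 0.
k=0: 8 Hz.
k=1: 40 Hz, 56 Hz.
k=2: 88 Hz, 104 Hz.
k=3: 136 Hz, 152 Hz.
k=4: 184 Hz, 200 Hz.
Within [44 Hz, 148 Hz]: 56 Hz, 88 Hz, 104 Hz, 136 Hz.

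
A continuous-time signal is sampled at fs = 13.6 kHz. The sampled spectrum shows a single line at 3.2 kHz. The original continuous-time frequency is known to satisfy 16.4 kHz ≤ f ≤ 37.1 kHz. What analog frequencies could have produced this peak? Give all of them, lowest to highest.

Frequencies that alias to 3.2 kHz are k·fs ± 3.2 kHz for integer k ≥ 0.
k=0: 3.2 kHz.
k=1: 10.4 kHz, 16.8 kHz.
k=2: 24 kHz, 30.4 kHz.
k=3: 37.6 kHz, 44 kHz.
Within [16.4 kHz, 37.1 kHz]: 16.8 kHz, 24 kHz, 30.4 kHz.

16.8 kHz, 24 kHz, 30.4 kHz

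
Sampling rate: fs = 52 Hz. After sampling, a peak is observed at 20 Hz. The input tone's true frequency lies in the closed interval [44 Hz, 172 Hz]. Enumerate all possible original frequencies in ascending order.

72 Hz, 84 Hz, 124 Hz, 136 Hz

Frequencies that alias to 20 Hz are k·fs ± 20 Hz for integer k ≥ 0.
k=0: 20 Hz.
k=1: 32 Hz, 72 Hz.
k=2: 84 Hz, 124 Hz.
k=3: 136 Hz, 176 Hz.
k=4: 188 Hz, 228 Hz.
Within [44 Hz, 172 Hz]: 72 Hz, 84 Hz, 124 Hz, 136 Hz.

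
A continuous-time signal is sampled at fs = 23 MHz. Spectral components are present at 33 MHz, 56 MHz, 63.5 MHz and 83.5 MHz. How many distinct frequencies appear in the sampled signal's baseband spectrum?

fs/2 = 11.5 MHz.
33 MHz mod fs = 10 MHz.
10 MHz ≤ fs/2 = 11.5 MHz, appears at 10 MHz.
56 MHz mod fs = 10 MHz.
10 MHz ≤ fs/2 = 11.5 MHz, appears at 10 MHz.
63.5 MHz mod fs = 17.5 MHz.
17.5 MHz > fs/2 = 11.5 MHz, folds to fs − 17.5 MHz = 5.5 MHz.
83.5 MHz mod fs = 14.5 MHz.
14.5 MHz > fs/2 = 11.5 MHz, folds to fs − 14.5 MHz = 8.5 MHz.
Distinct values: {5.5 MHz, 8.5 MHz, 10 MHz} → 3.

3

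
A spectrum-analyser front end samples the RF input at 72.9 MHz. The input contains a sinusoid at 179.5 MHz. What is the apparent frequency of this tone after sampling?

179.5 MHz mod fs = 33.7 MHz.
33.7 MHz ≤ fs/2 = 36.45 MHz, appears at 33.7 MHz.

33.7 MHz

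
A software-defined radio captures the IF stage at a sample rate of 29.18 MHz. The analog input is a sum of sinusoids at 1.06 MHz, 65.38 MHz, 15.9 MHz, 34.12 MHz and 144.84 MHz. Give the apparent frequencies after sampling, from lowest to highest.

1.06 MHz, 4.94 MHz, 7.02 MHz, 13.28 MHz

fs/2 = 14.59 MHz.
1.06 MHz ≤ fs/2 = 14.59 MHz, passes unchanged.
65.38 MHz mod fs = 7.02 MHz.
7.02 MHz ≤ fs/2 = 14.59 MHz, appears at 7.02 MHz.
15.9 MHz > fs/2 = 14.59 MHz, folds to fs − 15.9 MHz = 13.28 MHz.
34.12 MHz mod fs = 4.94 MHz.
4.94 MHz ≤ fs/2 = 14.59 MHz, appears at 4.94 MHz.
144.84 MHz mod fs = 28.12 MHz.
28.12 MHz > fs/2 = 14.59 MHz, folds to fs − 28.12 MHz = 1.06 MHz.
Distinct values: {1.06 MHz, 4.94 MHz, 7.02 MHz, 13.28 MHz}.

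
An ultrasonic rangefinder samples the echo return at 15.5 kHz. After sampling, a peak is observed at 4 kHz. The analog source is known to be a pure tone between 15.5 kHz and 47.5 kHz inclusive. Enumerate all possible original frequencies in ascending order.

Frequencies that alias to 4 kHz are k·fs ± 4 kHz for integer k ≥ 0.
k=0: 4 kHz.
k=1: 11.5 kHz, 19.5 kHz.
k=2: 27 kHz, 35 kHz.
k=3: 42.5 kHz, 50.5 kHz.
k=4: 58 kHz, 66 kHz.
Within [15.5 kHz, 47.5 kHz]: 19.5 kHz, 27 kHz, 35 kHz, 42.5 kHz.

19.5 kHz, 27 kHz, 35 kHz, 42.5 kHz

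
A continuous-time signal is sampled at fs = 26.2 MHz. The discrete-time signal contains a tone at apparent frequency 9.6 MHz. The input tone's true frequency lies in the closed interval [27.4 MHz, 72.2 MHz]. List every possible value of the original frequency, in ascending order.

Frequencies that alias to 9.6 MHz are k·fs ± 9.6 MHz for integer k ≥ 0.
k=0: 9.6 MHz.
k=1: 16.6 MHz, 35.8 MHz.
k=2: 42.8 MHz, 62 MHz.
k=3: 69 MHz, 88.2 MHz.
k=4: 95.2 MHz, 114.4 MHz.
Within [27.4 MHz, 72.2 MHz]: 35.8 MHz, 42.8 MHz, 62 MHz, 69 MHz.

35.8 MHz, 42.8 MHz, 62 MHz, 69 MHz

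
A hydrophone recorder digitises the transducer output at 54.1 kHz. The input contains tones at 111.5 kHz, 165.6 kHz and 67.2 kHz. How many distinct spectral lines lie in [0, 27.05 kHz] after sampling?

fs/2 = 27.05 kHz.
111.5 kHz mod fs = 3.3 kHz.
3.3 kHz ≤ fs/2 = 27.05 kHz, appears at 3.3 kHz.
165.6 kHz mod fs = 3.3 kHz.
3.3 kHz ≤ fs/2 = 27.05 kHz, appears at 3.3 kHz.
67.2 kHz mod fs = 13.1 kHz.
13.1 kHz ≤ fs/2 = 27.05 kHz, appears at 13.1 kHz.
Distinct values: {3.3 kHz, 13.1 kHz} → 2.

2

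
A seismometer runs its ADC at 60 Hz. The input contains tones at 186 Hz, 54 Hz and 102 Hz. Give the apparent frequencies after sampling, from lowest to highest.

fs/2 = 30 Hz.
186 Hz mod fs = 6 Hz.
6 Hz ≤ fs/2 = 30 Hz, appears at 6 Hz.
54 Hz > fs/2 = 30 Hz, folds to fs − 54 Hz = 6 Hz.
102 Hz mod fs = 42 Hz.
42 Hz > fs/2 = 30 Hz, folds to fs − 42 Hz = 18 Hz.
Distinct values: {6 Hz, 18 Hz}.

6 Hz, 18 Hz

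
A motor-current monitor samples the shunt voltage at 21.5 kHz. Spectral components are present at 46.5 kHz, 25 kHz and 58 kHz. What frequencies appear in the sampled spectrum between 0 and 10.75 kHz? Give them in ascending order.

fs/2 = 10.75 kHz.
46.5 kHz mod fs = 3.5 kHz.
3.5 kHz ≤ fs/2 = 10.75 kHz, appears at 3.5 kHz.
25 kHz mod fs = 3.5 kHz.
3.5 kHz ≤ fs/2 = 10.75 kHz, appears at 3.5 kHz.
58 kHz mod fs = 15 kHz.
15 kHz > fs/2 = 10.75 kHz, folds to fs − 15 kHz = 6.5 kHz.
Distinct values: {3.5 kHz, 6.5 kHz}.

3.5 kHz, 6.5 kHz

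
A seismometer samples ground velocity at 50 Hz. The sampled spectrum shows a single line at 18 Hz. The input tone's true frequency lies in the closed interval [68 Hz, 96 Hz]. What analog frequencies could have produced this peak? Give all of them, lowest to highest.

68 Hz, 82 Hz

Frequencies that alias to 18 Hz are k·fs ± 18 Hz for integer k ≥ 0.
k=0: 18 Hz.
k=1: 32 Hz, 68 Hz.
k=2: 82 Hz, 118 Hz.
k=3: 132 Hz, 168 Hz.
Within [68 Hz, 96 Hz]: 68 Hz, 82 Hz.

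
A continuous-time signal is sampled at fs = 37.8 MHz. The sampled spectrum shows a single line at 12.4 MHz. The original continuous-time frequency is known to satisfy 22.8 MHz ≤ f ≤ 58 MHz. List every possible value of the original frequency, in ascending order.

25.4 MHz, 50.2 MHz

Frequencies that alias to 12.4 MHz are k·fs ± 12.4 MHz for integer k ≥ 0.
k=0: 12.4 MHz.
k=1: 25.4 MHz, 50.2 MHz.
k=2: 63.2 MHz, 88 MHz.
Within [22.8 MHz, 58 MHz]: 25.4 MHz, 50.2 MHz.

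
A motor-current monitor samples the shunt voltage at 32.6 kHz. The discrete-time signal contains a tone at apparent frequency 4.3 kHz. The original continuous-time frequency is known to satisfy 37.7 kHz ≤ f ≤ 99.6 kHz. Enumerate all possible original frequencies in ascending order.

60.9 kHz, 69.5 kHz, 93.5 kHz

Frequencies that alias to 4.3 kHz are k·fs ± 4.3 kHz for integer k ≥ 0.
k=0: 4.3 kHz.
k=1: 28.3 kHz, 36.9 kHz.
k=2: 60.9 kHz, 69.5 kHz.
k=3: 93.5 kHz, 102.1 kHz.
k=4: 126.1 kHz, 134.7 kHz.
Within [37.7 kHz, 99.6 kHz]: 60.9 kHz, 69.5 kHz, 93.5 kHz.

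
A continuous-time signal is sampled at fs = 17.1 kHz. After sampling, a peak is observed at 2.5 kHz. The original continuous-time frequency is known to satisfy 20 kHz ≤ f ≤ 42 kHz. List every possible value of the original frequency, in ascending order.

31.7 kHz, 36.7 kHz

Frequencies that alias to 2.5 kHz are k·fs ± 2.5 kHz for integer k ≥ 0.
k=0: 2.5 kHz.
k=1: 14.6 kHz, 19.6 kHz.
k=2: 31.7 kHz, 36.7 kHz.
k=3: 48.8 kHz, 53.8 kHz.
Within [20 kHz, 42 kHz]: 31.7 kHz, 36.7 kHz.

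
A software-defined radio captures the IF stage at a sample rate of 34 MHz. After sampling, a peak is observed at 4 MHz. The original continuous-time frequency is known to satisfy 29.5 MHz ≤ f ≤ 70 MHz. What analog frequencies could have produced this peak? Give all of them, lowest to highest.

30 MHz, 38 MHz, 64 MHz

Frequencies that alias to 4 MHz are k·fs ± 4 MHz for integer k ≥ 0.
k=0: 4 MHz.
k=1: 30 MHz, 38 MHz.
k=2: 64 MHz, 72 MHz.
k=3: 98 MHz, 106 MHz.
Within [29.5 MHz, 70 MHz]: 30 MHz, 38 MHz, 64 MHz.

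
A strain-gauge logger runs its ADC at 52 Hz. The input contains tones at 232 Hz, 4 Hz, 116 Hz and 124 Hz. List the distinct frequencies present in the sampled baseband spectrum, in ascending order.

4 Hz, 12 Hz, 20 Hz, 24 Hz

fs/2 = 26 Hz.
232 Hz mod fs = 24 Hz.
24 Hz ≤ fs/2 = 26 Hz, appears at 24 Hz.
4 Hz ≤ fs/2 = 26 Hz, passes unchanged.
116 Hz mod fs = 12 Hz.
12 Hz ≤ fs/2 = 26 Hz, appears at 12 Hz.
124 Hz mod fs = 20 Hz.
20 Hz ≤ fs/2 = 26 Hz, appears at 20 Hz.
Distinct values: {4 Hz, 12 Hz, 20 Hz, 24 Hz}.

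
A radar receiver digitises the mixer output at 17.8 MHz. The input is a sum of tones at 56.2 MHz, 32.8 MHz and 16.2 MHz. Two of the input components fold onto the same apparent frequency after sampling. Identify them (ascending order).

32.8 MHz, 56.2 MHz

fs/2 = 8.9 MHz.
56.2 MHz mod fs = 2.8 MHz.
2.8 MHz ≤ fs/2 = 8.9 MHz, appears at 2.8 MHz.
32.8 MHz mod fs = 15 MHz.
15 MHz > fs/2 = 8.9 MHz, folds to fs − 15 MHz = 2.8 MHz.
16.2 MHz > fs/2 = 8.9 MHz, folds to fs − 16.2 MHz = 1.6 MHz.
32.8 MHz and 56.2 MHz both map to 2.8 MHz.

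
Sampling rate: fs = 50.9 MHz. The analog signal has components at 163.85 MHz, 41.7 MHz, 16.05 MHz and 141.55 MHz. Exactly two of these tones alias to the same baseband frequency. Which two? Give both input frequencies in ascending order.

fs/2 = 25.45 MHz.
163.85 MHz mod fs = 11.15 MHz.
11.15 MHz ≤ fs/2 = 25.45 MHz, appears at 11.15 MHz.
41.7 MHz > fs/2 = 25.45 MHz, folds to fs − 41.7 MHz = 9.2 MHz.
16.05 MHz ≤ fs/2 = 25.45 MHz, passes unchanged.
141.55 MHz mod fs = 39.75 MHz.
39.75 MHz > fs/2 = 25.45 MHz, folds to fs − 39.75 MHz = 11.15 MHz.
141.55 MHz and 163.85 MHz both map to 11.15 MHz.

141.55 MHz, 163.85 MHz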